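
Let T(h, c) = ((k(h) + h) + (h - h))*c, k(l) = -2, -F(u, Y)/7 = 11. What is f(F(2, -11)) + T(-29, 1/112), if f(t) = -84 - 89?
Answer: -19407/112 ≈ -173.28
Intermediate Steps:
F(u, Y) = -77 (F(u, Y) = -7*11 = -77)
f(t) = -173
T(h, c) = c*(-2 + h) (T(h, c) = ((-2 + h) + (h - h))*c = ((-2 + h) + 0)*c = (-2 + h)*c = c*(-2 + h))
f(F(2, -11)) + T(-29, 1/112) = -173 + (-2 - 29)/112 = -173 + (1/112)*(-31) = -173 - 31/112 = -19407/112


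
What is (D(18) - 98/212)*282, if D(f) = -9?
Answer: -141423/53 ≈ -2668.4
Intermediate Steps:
(D(18) - 98/212)*282 = (-9 - 98/212)*282 = (-9 - 98*1/212)*282 = (-9 - 49/106)*282 = -1003/106*282 = -141423/53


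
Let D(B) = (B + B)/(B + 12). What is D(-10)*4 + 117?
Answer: 77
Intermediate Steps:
D(B) = 2*B/(12 + B) (D(B) = (2*B)/(12 + B) = 2*B/(12 + B))
D(-10)*4 + 117 = (2*(-10)/(12 - 10))*4 + 117 = (2*(-10)/2)*4 + 117 = (2*(-10)*(½))*4 + 117 = -10*4 + 117 = -40 + 117 = 77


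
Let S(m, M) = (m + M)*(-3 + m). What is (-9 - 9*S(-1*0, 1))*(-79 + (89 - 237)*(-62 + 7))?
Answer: 145098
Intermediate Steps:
S(m, M) = (-3 + m)*(M + m) (S(m, M) = (M + m)*(-3 + m) = (-3 + m)*(M + m))
(-9 - 9*S(-1*0, 1))*(-79 + (89 - 237)*(-62 + 7)) = (-9 - 9*((-1*0)**2 - 3*1 - (-3)*0 + 1*(-1*0)))*(-79 + (89 - 237)*(-62 + 7)) = (-9 - 9*(0**2 - 3 - 3*0 + 1*0))*(-79 - 148*(-55)) = (-9 - 9*(0 - 3 + 0 + 0))*(-79 + 8140) = (-9 - 9*(-3))*8061 = (-9 + 27)*8061 = 18*8061 = 145098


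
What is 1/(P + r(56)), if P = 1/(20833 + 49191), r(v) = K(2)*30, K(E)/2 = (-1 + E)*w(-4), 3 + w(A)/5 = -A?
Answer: 70024/21007201 ≈ 0.0033333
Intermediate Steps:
w(A) = -15 - 5*A (w(A) = -15 + 5*(-A) = -15 - 5*A)
K(E) = -10 + 10*E (K(E) = 2*((-1 + E)*(-15 - 5*(-4))) = 2*((-1 + E)*(-15 + 20)) = 2*((-1 + E)*5) = 2*(-5 + 5*E) = -10 + 10*E)
r(v) = 300 (r(v) = (-10 + 10*2)*30 = (-10 + 20)*30 = 10*30 = 300)
P = 1/70024 ≈ 1.4281e-5
1/(P + r(56)) = 1/(1/70024 + 300) = 1/(21007201/70024) = 70024/21007201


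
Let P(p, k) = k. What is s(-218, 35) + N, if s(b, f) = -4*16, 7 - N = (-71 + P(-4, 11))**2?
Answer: -3657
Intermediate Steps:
N = -3593 (N = 7 - (-71 + 11)**2 = 7 - 1*(-60)**2 = 7 - 1*3600 = 7 - 3600 = -3593)
s(b, f) = -64
s(-218, 35) + N = -64 - 3593 = -3657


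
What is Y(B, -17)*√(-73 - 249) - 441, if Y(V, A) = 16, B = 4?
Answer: -441 + 16*I*√322 ≈ -441.0 + 287.11*I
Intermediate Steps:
Y(B, -17)*√(-73 - 249) - 441 = 16*√(-73 - 249) - 441 = 16*√(-322) - 441 = 16*(I*√322) - 441 = 16*I*√322 - 441 = -441 + 16*I*√322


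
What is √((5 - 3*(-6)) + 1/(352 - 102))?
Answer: 9*√710/50 ≈ 4.7962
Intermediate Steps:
√((5 - 3*(-6)) + 1/(352 - 102)) = √((5 + 18) + 1/250) = √(23 + 1/250) = √(5751/250) = 9*√710/50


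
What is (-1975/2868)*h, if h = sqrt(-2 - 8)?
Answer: -1975*I*sqrt(10)/2868 ≈ -2.1777*I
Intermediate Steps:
h = I*sqrt(10) (h = sqrt(-10) = I*sqrt(10) ≈ 3.1623*I)
(-1975/2868)*h = (-1975/2868)*(I*sqrt(10)) = (-1975*1/2868)*(I*sqrt(10)) = -1975*I*sqrt(10)/2868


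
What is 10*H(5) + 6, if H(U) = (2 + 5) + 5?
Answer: 126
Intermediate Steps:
H(U) = 12 (H(U) = 7 + 5 = 12)
10*H(5) + 6 = 10*12 + 6 = 120 + 6 = 126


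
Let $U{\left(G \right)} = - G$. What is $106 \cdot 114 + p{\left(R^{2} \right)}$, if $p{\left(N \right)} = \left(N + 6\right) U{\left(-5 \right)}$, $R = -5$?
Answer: $12239$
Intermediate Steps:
$p{\left(N \right)} = 30 + 5 N$ ($p{\left(N \right)} = \left(N + 6\right) \left(\left(-1\right) \left(-5\right)\right) = \left(6 + N\right) 5 = 30 + 5 N$)
$106 \cdot 114 + p{\left(R^{2} \right)} = 106 \cdot 114 + \left(30 + 5 \left(-5\right)^{2}\right) = 12084 + \left(30 + 5 \cdot 25\right) = 12084 + \left(30 + 125\right) = 12084 + 155 = 12239$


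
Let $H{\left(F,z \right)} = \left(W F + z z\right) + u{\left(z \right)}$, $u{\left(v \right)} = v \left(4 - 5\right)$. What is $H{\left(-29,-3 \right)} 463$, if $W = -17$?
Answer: $233815$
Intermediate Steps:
$u{\left(v \right)} = - v$ ($u{\left(v \right)} = v \left(-1\right) = - v$)
$H{\left(F,z \right)} = z^{2} - z - 17 F$ ($H{\left(F,z \right)} = \left(- 17 F + z z\right) - z = \left(- 17 F + z^{2}\right) - z = \left(z^{2} - 17 F\right) - z = z^{2} - z - 17 F$)
$H{\left(-29,-3 \right)} 463 = \left(\left(-3\right)^{2} - -3 - -493\right) 463 = \left(9 + 3 + 493\right) 463 = 505 \cdot 463 = 233815$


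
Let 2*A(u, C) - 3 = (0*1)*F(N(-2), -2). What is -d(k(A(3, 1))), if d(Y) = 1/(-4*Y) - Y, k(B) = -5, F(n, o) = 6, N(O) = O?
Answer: -101/20 ≈ -5.0500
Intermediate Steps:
A(u, C) = 3/2 (A(u, C) = 3/2 + ((0*1)*6)/2 = 3/2 + (0*6)/2 = 3/2 + (½)*0 = 3/2 + 0 = 3/2)
d(Y) = -Y - 1/(4*Y) (d(Y) = -1/(4*Y) - Y = -Y - 1/(4*Y))
-d(k(A(3, 1))) = -(-1*(-5) - ¼/(-5)) = -(5 - ¼*(-⅕)) = -(5 + 1/20) = -1*101/20 = -101/20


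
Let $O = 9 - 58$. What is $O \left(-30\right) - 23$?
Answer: $1447$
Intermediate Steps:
$O = -49$ ($O = 9 - 58 = -49$)
$O \left(-30\right) - 23 = \left(-49\right) \left(-30\right) - 23 = 1470 - 23 = 1447$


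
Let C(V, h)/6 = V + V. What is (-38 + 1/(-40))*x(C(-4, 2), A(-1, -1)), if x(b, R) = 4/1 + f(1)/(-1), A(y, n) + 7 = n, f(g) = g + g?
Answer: -1521/20 ≈ -76.050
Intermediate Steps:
C(V, h) = 12*V (C(V, h) = 6*(V + V) = 6*(2*V) = 12*V)
f(g) = 2*g
A(y, n) = -7 + n
x(b, R) = 2 (x(b, R) = 4/1 + (2*1)/(-1) = 4*1 + 2*(-1) = 4 - 2 = 2)
(-38 + 1/(-40))*x(C(-4, 2), A(-1, -1)) = (-38 + 1/(-40))*2 = (-38 - 1/40)*2 = -1521/40*2 = -1521/20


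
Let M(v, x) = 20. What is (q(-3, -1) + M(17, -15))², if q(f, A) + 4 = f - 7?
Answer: 36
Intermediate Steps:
q(f, A) = -11 + f (q(f, A) = -4 + (f - 7) = -4 + (-7 + f) = -11 + f)
(q(-3, -1) + M(17, -15))² = ((-11 - 3) + 20)² = (-14 + 20)² = 6² = 36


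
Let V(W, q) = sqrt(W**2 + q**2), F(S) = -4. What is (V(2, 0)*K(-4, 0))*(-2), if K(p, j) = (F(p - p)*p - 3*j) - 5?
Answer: -44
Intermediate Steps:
K(p, j) = -5 - 4*p - 3*j (K(p, j) = (-4*p - 3*j) - 5 = -5 - 4*p - 3*j)
(V(2, 0)*K(-4, 0))*(-2) = (sqrt(2**2 + 0**2)*(-5 - 4*(-4) - 3*0))*(-2) = (sqrt(4 + 0)*(-5 + 16 + 0))*(-2) = (sqrt(4)*11)*(-2) = (2*11)*(-2) = 22*(-2) = -44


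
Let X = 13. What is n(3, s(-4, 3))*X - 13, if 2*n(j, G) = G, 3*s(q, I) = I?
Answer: -13/2 ≈ -6.5000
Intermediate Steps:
s(q, I) = I/3
n(j, G) = G/2
n(3, s(-4, 3))*X - 13 = (((⅓)*3)/2)*13 - 13 = ((½)*1)*13 - 13 = (½)*13 - 13 = 13/2 - 13 = -13/2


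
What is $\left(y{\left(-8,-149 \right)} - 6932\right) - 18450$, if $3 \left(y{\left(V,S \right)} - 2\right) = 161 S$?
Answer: $- \frac{100129}{3} \approx -33376.0$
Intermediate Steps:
$y{\left(V,S \right)} = 2 + \frac{161 S}{3}$
$\left(y{\left(-8,-149 \right)} - 6932\right) - 18450 = \left(\left(2 + \frac{161}{3} \left(-149\right)\right) - 6932\right) - 18450 = \left(\left(2 - \frac{23989}{3}\right) - 6932\right) - 18450 = \left(- \frac{23983}{3} - 6932\right) - 18450 = - \frac{44779}{3} - 18450 = - \frac{100129}{3}$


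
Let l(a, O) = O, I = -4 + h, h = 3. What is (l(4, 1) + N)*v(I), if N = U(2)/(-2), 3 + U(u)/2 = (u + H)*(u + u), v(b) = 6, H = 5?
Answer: -144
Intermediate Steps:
I = -1 (I = -4 + 3 = -1)
U(u) = -6 + 4*u*(5 + u) (U(u) = -6 + 2*((u + 5)*(u + u)) = -6 + 2*((5 + u)*(2*u)) = -6 + 2*(2*u*(5 + u)) = -6 + 4*u*(5 + u))
N = -25 (N = (-6 + 4*2**2 + 20*2)/(-2) = (-6 + 4*4 + 40)*(-1/2) = (-6 + 16 + 40)*(-1/2) = 50*(-1/2) = -25)
(l(4, 1) + N)*v(I) = (1 - 25)*6 = -24*6 = -144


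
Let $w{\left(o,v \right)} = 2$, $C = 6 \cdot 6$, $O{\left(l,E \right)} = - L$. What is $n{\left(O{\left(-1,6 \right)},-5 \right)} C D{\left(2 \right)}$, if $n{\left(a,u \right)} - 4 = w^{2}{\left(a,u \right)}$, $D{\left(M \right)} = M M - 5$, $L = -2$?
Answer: $-288$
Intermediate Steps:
$O{\left(l,E \right)} = 2$ ($O{\left(l,E \right)} = \left(-1\right) \left(-2\right) = 2$)
$D{\left(M \right)} = -5 + M^{2}$ ($D{\left(M \right)} = M^{2} - 5 = -5 + M^{2}$)
$C = 36$
$n{\left(a,u \right)} = 8$ ($n{\left(a,u \right)} = 4 + 2^{2} = 4 + 4 = 8$)
$n{\left(O{\left(-1,6 \right)},-5 \right)} C D{\left(2 \right)} = 8 \cdot 36 \left(-5 + 2^{2}\right) = 288 \left(-5 + 4\right) = 288 \left(-1\right) = -288$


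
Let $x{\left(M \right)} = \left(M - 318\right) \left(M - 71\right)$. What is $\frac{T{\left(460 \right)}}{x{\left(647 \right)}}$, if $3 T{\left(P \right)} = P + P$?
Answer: $\frac{115}{71064} \approx 0.0016183$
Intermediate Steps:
$T{\left(P \right)} = \frac{2 P}{3}$ ($T{\left(P \right)} = \frac{P + P}{3} = \frac{2 P}{3}$)
$x{\left(M \right)} = \left(-318 + M\right) \left(-71 + M\right)$
$\frac{T{\left(460 \right)}}{x{\left(647 \right)}} = \frac{\frac{2}{3} \cdot 460}{22578 + 647^{2} - 251683} = \frac{920}{3 \left(22578 + 418609 - 251683\right)} = \frac{920}{3 \cdot 189504} = \frac{920}{3} \cdot \frac{1}{189504} = \frac{115}{71064}$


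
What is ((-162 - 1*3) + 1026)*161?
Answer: 138621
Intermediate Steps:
((-162 - 1*3) + 1026)*161 = ((-162 - 3) + 1026)*161 = (-165 + 1026)*161 = 861*161 = 138621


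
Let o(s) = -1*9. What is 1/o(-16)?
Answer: -1/9 ≈ -0.11111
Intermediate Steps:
o(s) = -9
1/o(-16) = 1/(-9) = -1/9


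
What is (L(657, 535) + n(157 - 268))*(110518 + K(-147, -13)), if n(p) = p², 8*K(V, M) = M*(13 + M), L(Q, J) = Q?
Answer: 1434302604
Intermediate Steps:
K(V, M) = M*(13 + M)/8 (K(V, M) = (M*(13 + M))/8 = M*(13 + M)/8)
(L(657, 535) + n(157 - 268))*(110518 + K(-147, -13)) = (657 + (157 - 268)²)*(110518 + (⅛)*(-13)*(13 - 13)) = (657 + (-111)²)*(110518 + (⅛)*(-13)*0) = (657 + 12321)*(110518 + 0) = 12978*110518 = 1434302604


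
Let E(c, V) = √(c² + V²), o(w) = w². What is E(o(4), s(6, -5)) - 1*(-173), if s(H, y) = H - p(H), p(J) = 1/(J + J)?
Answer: 173 + 17*√145/12 ≈ 190.06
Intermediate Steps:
p(J) = 1/(2*J)
s(H, y) = H - 1/(2*H)
E(c, V) = √(V² + c²)
E(o(4), s(6, -5)) - 1*(-173) = √((6 - ½/6)² + (4²)²) - 1*(-173) = √((6 - ½*⅙)² + 16²) + 173 = √((6 - 1/12)² + 256) + 173 = √((71/12)² + 256) + 173 = √(5041/144 + 256) + 173 = √(41905/144) + 173 = 17*√145/12 + 173 = 173 + 17*√145/12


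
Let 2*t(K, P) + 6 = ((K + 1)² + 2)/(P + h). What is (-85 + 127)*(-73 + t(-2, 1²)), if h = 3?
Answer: -12705/4 ≈ -3176.3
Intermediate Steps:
t(K, P) = -3 + (2 + (1 + K)²)/(2*(3 + P)) (t(K, P) = -3 + (((K + 1)² + 2)/(P + 3))/2 = -3 + (((1 + K)² + 2)/(3 + P))/2 = -3 + ((2 + (1 + K)²)/(3 + P))/2 = -3 + (2 + (1 + K)²)/(2*(3 + P)))
(-85 + 127)*(-73 + t(-2, 1²)) = (-85 + 127)*(-73 + (-16 + (1 - 2)² - 6*1²)/(2*(3 + 1²))) = 42*(-73 + (-16 + (-1)² - 6*1)/(2*(3 + 1))) = 42*(-73 + (½)*(-16 + 1 - 6)/4) = 42*(-73 + (½)*(¼)*(-21)) = 42*(-73 - 21/8) = 42*(-605/8) = -12705/4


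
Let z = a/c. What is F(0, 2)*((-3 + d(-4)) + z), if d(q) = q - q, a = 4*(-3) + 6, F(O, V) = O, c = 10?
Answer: 0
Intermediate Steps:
a = -6 (a = -12 + 6 = -6)
d(q) = 0
z = -3/5 (z = -6/10 = -6*1/10 = -3/5 ≈ -0.60000)
F(0, 2)*((-3 + d(-4)) + z) = 0*((-3 + 0) - 3/5) = 0*(-3 - 3/5) = 0*(-18/5) = 0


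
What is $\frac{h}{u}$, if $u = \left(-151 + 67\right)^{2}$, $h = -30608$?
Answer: $- \frac{1913}{441} \approx -4.3379$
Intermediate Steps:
$u = 7056$ ($u = \left(-84\right)^{2} = 7056$)
$\frac{h}{u} = - \frac{30608}{7056} = \left(-30608\right) \frac{1}{7056} = - \frac{1913}{441}$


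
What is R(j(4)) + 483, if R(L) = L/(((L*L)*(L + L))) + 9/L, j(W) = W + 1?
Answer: 24241/50 ≈ 484.82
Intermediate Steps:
j(W) = 1 + W
R(L) = 1/(2*L²) + 9/L (R(L) = L/((L²*(2*L))) + 9/L = L/((2*L³)) + 9/L = L*(1/(2*L³)) + 9/L = 1/(2*L²) + 9/L)
R(j(4)) + 483 = (1 + 18*(1 + 4))/(2*(1 + 4)²) + 483 = (½)*(1 + 18*5)/5² + 483 = (½)*(1/25)*(1 + 90) + 483 = (½)*(1/25)*91 + 483 = 91/50 + 483 = 24241/50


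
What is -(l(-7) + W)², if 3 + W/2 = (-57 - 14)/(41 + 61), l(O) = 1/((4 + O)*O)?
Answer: -763876/14161 ≈ -53.942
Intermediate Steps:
l(O) = 1/(O*(4 + O))
W = -377/51 (W = -6 + 2*((-57 - 14)/(41 + 61)) = -6 + 2*(-71/102) = -6 - 71/51 = -377/51 ≈ -7.3922)
-(l(-7) + W)² = -(1/((-7)*(4 - 7)) - 377/51)² = -(-⅐/(-3) - 377/51)² = -(-⅐*(-⅓) - 377/51)² = -(1/21 - 377/51)² = -(-874/119)² = -1*763876/14161 = -763876/14161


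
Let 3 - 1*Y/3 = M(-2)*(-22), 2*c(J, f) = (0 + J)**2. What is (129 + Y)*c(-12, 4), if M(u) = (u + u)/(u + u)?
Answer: 14688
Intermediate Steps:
M(u) = 1 (M(u) = (2*u)/((2*u)) = (2*u)*(1/(2*u)) = 1)
c(J, f) = J**2/2 (c(J, f) = (0 + J)**2/2 = J**2/2)
Y = 75 (Y = 9 - 3*(-22) = 9 + 66 = 75)
(129 + Y)*c(-12, 4) = (129 + 75)*((1/2)*(-12)**2) = 204*((1/2)*144) = 204*72 = 14688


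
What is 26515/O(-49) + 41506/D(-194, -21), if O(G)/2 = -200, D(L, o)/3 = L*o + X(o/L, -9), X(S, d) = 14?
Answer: -7714439/122640 ≈ -62.903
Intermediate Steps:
D(L, o) = 42 + 3*L*o (D(L, o) = 3*(L*o + 14) = 3*(14 + L*o) = 42 + 3*L*o)
O(G) = -400 (O(G) = 2*(-200) = -400)
26515/O(-49) + 41506/D(-194, -21) = 26515/(-400) + 41506/(42 + 3*(-194)*(-21)) = 26515*(-1/400) + 41506/(42 + 12222) = -5303/80 + 41506/12264 = -5303/80 + 41506*(1/12264) = -5303/80 + 20753/6132 = -7714439/122640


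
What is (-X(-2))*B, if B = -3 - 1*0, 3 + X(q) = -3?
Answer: -18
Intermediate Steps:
X(q) = -6 (X(q) = -3 - 3 = -6)
B = -3 (B = -3 + 0 = -3)
(-X(-2))*B = -1*(-6)*(-3) = 6*(-3) = -18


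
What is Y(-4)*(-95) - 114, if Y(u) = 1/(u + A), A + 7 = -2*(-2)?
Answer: -703/7 ≈ -100.43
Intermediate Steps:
A = -3 (A = -7 - 2*(-2) = -7 + 4 = -3)
Y(u) = 1/(-3 + u) (Y(u) = 1/(u - 3) = 1/(-3 + u))
Y(-4)*(-95) - 114 = -95/(-3 - 4) - 114 = -95/(-7) - 114 = -1/7*(-95) - 114 = 95/7 - 114 = -703/7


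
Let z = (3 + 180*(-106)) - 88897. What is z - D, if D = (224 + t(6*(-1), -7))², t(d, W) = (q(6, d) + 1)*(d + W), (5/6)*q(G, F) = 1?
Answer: -3653879/25 ≈ -1.4616e+5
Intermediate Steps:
q(G, F) = 6/5 (q(G, F) = (6/5)*1 = 6/5)
t(d, W) = 11*W/5 + 11*d/5 (t(d, W) = (6/5 + 1)*(d + W) = 11*(W + d)/5 = 11*W/5 + 11*d/5)
D = 954529/25 (D = (224 + ((11/5)*(-7) + 11*(6*(-1))/5))² = (224 + (-77/5 + (11/5)*(-6)))² = (224 + (-77/5 - 66/5))² = (224 - 143/5)² = (977/5)² = 954529/25 ≈ 38181.)
z = -107974 (z = (3 - 19080) - 88897 = -19077 - 88897 = -107974)
z - D = -107974 - 1*954529/25 = -107974 - 954529/25 = -3653879/25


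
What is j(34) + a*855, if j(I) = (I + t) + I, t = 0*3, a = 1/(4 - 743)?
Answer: 49397/739 ≈ 66.843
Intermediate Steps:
a = -1/739 (a = 1/(-739) = -1/739 ≈ -0.0013532)
t = 0
j(I) = 2*I (j(I) = (I + 0) + I = I + I = 2*I)
j(34) + a*855 = 2*34 - 1/739*855 = 68 - 855/739 = 49397/739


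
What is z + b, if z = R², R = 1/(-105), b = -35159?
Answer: -387627974/11025 ≈ -35159.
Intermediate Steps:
R = -1/105 ≈ -0.0095238
z = 1/11025 (z = (-1/105)² = 1/11025 ≈ 9.0703e-5)
z + b = 1/11025 - 35159 = -387627974/11025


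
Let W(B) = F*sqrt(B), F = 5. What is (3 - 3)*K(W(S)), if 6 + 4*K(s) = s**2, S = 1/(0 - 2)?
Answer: 0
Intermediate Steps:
S = -1/2 (S = 1/(-2) = -1/2 ≈ -0.50000)
W(B) = 5*sqrt(B)
K(s) = -3/2 + s**2/4
(3 - 3)*K(W(S)) = (3 - 3)*(-3/2 + (5*sqrt(-1/2))**2/4) = 0*(-3/2 + (5*(I*sqrt(2)/2))**2/4) = 0*(-3/2 + (5*I*sqrt(2)/2)**2/4) = 0*(-3/2 + (1/4)*(-25/2)) = 0*(-3/2 - 25/8) = 0*(-37/8) = 0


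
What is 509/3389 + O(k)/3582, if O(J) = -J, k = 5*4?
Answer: 877729/6069699 ≈ 0.14461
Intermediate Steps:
k = 20
509/3389 + O(k)/3582 = 509/3389 - 1*20/3582 = 509*(1/3389) - 20*1/3582 = 509/3389 - 10/1791 = 877729/6069699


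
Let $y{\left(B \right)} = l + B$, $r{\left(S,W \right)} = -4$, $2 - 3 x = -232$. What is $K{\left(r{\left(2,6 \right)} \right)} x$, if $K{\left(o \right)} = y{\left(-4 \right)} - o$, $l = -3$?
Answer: $-234$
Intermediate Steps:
$x = 78$ ($x = \frac{2}{3} - - \frac{232}{3} = \frac{2}{3} + \frac{232}{3} = 78$)
$y{\left(B \right)} = -3 + B$
$K{\left(o \right)} = -7 - o$ ($K{\left(o \right)} = \left(-3 - 4\right) - o = -7 - o$)
$K{\left(r{\left(2,6 \right)} \right)} x = \left(-7 - -4\right) 78 = \left(-7 + 4\right) 78 = \left(-3\right) 78 = -234$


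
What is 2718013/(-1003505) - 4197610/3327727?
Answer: -13257127869501/3339390683135 ≈ -3.9699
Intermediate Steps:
2718013/(-1003505) - 4197610/3327727 = 2718013*(-1/1003505) - 4197610*1/3327727 = -2718013/1003505 - 4197610/3327727 = -13257127869501/3339390683135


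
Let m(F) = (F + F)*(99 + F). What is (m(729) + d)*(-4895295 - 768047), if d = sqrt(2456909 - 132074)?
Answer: -6836922382608 - 16990026*sqrt(258315) ≈ -6.8456e+12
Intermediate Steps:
d = 3*sqrt(258315) (d = sqrt(2324835) = 3*sqrt(258315) ≈ 1524.7)
m(F) = 2*F*(99 + F) (m(F) = (2*F)*(99 + F) = 2*F*(99 + F))
(m(729) + d)*(-4895295 - 768047) = (2*729*(99 + 729) + 3*sqrt(258315))*(-4895295 - 768047) = (2*729*828 + 3*sqrt(258315))*(-5663342) = (1207224 + 3*sqrt(258315))*(-5663342) = -6836922382608 - 16990026*sqrt(258315)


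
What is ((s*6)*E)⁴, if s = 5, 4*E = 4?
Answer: 810000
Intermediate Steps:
E = 1 (E = (¼)*4 = 1)
((s*6)*E)⁴ = ((5*6)*1)⁴ = (30*1)⁴ = 30⁴ = 810000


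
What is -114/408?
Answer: -19/68 ≈ -0.27941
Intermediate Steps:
-114/408 = -114*1/408 = -19/68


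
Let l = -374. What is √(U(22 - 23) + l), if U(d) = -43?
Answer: I*√417 ≈ 20.421*I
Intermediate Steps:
√(U(22 - 23) + l) = √(-43 - 374) = √(-417) = I*√417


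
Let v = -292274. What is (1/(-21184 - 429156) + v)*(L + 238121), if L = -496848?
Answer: 1480623450388089/19580 ≈ 7.5619e+10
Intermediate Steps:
(1/(-21184 - 429156) + v)*(L + 238121) = (1/(-21184 - 429156) - 292274)*(-496848 + 238121) = (1/(-450340) - 292274)*(-258727) = (-1/450340 - 292274)*(-258727) = -131622673161/450340*(-258727) = 1480623450388089/19580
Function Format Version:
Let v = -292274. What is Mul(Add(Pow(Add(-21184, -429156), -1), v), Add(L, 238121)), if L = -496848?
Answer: Rational(1480623450388089, 19580) ≈ 7.5619e+10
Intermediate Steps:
Mul(Add(Pow(Add(-21184, -429156), -1), v), Add(L, 238121)) = Mul(Add(Pow(Add(-21184, -429156), -1), -292274), Add(-496848, 238121)) = Mul(Add(Pow(-450340, -1), -292274), -258727) = Mul(Add(Rational(-1, 450340), -292274), -258727) = Mul(Rational(-131622673161, 450340), -258727) = Rational(1480623450388089, 19580)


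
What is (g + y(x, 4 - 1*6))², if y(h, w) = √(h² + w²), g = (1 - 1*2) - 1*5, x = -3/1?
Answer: (6 - √13)² ≈ 5.7334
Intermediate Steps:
x = -3 (x = -3*1 = -3)
g = -6 (g = (1 - 2) - 5 = -1 - 5 = -6)
(g + y(x, 4 - 1*6))² = (-6 + √((-3)² + (4 - 1*6)²))² = (-6 + √(9 + (4 - 6)²))² = (-6 + √(9 + (-2)²))² = (-6 + √(9 + 4))² = (-6 + √13)²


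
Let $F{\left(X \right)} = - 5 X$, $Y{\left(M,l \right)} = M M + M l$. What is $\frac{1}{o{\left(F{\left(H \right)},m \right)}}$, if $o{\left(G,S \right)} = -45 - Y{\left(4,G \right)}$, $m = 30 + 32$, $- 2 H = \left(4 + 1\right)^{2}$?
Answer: $- \frac{1}{311} \approx -0.0032154$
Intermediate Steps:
$H = - \frac{25}{2}$ ($H = - \frac{\left(4 + 1\right)^{2}}{2} = - \frac{5^{2}}{2} = \left(- \frac{1}{2}\right) 25 = - \frac{25}{2} \approx -12.5$)
$Y{\left(M,l \right)} = M^{2} + M l$
$m = 62$
$o{\left(G,S \right)} = -61 - 4 G$ ($o{\left(G,S \right)} = -45 - 4 \left(4 + G\right) = -45 - \left(16 + 4 G\right) = -61 - 4 G$)
$\frac{1}{o{\left(F{\left(H \right)},m \right)}} = \frac{1}{-61 - 4 \left(\left(-5\right) \left(- \frac{25}{2}\right)\right)} = \frac{1}{-61 - 250} = \frac{1}{-311} = - \frac{1}{311}$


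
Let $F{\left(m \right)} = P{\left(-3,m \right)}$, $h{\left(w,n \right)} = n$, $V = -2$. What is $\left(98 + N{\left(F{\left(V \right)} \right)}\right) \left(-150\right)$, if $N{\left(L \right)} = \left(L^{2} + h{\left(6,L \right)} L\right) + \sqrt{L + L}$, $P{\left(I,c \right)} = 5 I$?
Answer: $-82200 - 150 i \sqrt{30} \approx -82200.0 - 821.58 i$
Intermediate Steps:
$F{\left(m \right)} = -15$ ($F{\left(m \right)} = 5 \left(-3\right) = -15$)
$N{\left(L \right)} = 2 L^{2} + \sqrt{2} \sqrt{L}$ ($N{\left(L \right)} = \left(L^{2} + L L\right) + \sqrt{L + L} = \left(L^{2} + L^{2}\right) + \sqrt{2 L} = 2 L^{2} + \sqrt{2} \sqrt{L}$)
$\left(98 + N{\left(F{\left(V \right)} \right)}\right) \left(-150\right) = \left(98 + \left(2 \left(-15\right)^{2} + \sqrt{2} \sqrt{-15}\right)\right) \left(-150\right) = \left(98 + \left(2 \cdot 225 + \sqrt{2} i \sqrt{15}\right)\right) \left(-150\right) = \left(98 + \left(450 + i \sqrt{30}\right)\right) \left(-150\right) = \left(548 + i \sqrt{30}\right) \left(-150\right) = -82200 - 150 i \sqrt{30}$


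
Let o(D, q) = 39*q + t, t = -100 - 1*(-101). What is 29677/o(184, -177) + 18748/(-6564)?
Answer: -81049631/11326182 ≈ -7.1560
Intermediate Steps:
t = 1 (t = -100 + 101 = 1)
o(D, q) = 1 + 39*q (o(D, q) = 39*q + 1 = 1 + 39*q)
29677/o(184, -177) + 18748/(-6564) = 29677/(1 + 39*(-177)) + 18748/(-6564) = 29677/(1 - 6903) + 18748*(-1/6564) = 29677/(-6902) - 4687/1641 = 29677*(-1/6902) - 4687/1641 = -29677/6902 - 4687/1641 = -81049631/11326182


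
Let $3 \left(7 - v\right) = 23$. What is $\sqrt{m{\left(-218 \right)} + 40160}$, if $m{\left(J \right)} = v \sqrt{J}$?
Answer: $\frac{\sqrt{361440 - 6 i \sqrt{218}}}{3} \approx 200.4 - 0.024559 i$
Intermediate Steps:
$v = - \frac{2}{3}$ ($v = 7 - \frac{23}{3} = - \frac{2}{3} \approx -0.66667$)
$m{\left(J \right)} = - \frac{2 \sqrt{J}}{3}$
$\sqrt{m{\left(-218 \right)} + 40160} = \sqrt{- \frac{2 \sqrt{-218}}{3} + 40160} = \sqrt{- \frac{2 i \sqrt{218}}{3} + 40160} = \sqrt{40160 - \frac{2 i \sqrt{218}}{3}}$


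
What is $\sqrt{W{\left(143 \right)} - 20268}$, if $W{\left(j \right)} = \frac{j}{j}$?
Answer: $i \sqrt{20267} \approx 142.36 i$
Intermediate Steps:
$W{\left(j \right)} = 1$
$\sqrt{W{\left(143 \right)} - 20268} = \sqrt{1 - 20268} = \sqrt{-20267} = i \sqrt{20267}$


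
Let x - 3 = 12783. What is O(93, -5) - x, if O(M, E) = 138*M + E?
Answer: 43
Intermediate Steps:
x = 12786 (x = 3 + 12783 = 12786)
O(M, E) = E + 138*M
O(93, -5) - x = (-5 + 138*93) - 1*12786 = (-5 + 12834) - 12786 = 12829 - 12786 = 43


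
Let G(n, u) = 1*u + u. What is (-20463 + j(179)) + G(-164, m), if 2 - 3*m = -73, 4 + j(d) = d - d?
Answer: -20417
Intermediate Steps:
j(d) = -4 (j(d) = -4 + (d - d) = -4 + 0 = -4)
m = 25 (m = 2/3 - 1/3*(-73) = 2/3 + 73/3 = 25)
G(n, u) = 2*u (G(n, u) = u + u = 2*u)
(-20463 + j(179)) + G(-164, m) = (-20463 - 4) + 2*25 = -20467 + 50 = -20417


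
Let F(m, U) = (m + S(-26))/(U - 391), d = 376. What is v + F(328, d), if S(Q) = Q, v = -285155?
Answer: -4277627/15 ≈ -2.8518e+5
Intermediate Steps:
F(m, U) = (-26 + m)/(-391 + U) (F(m, U) = (m - 26)/(U - 391) = (-26 + m)/(-391 + U))
v + F(328, d) = -285155 + (-26 + 328)/(-391 + 376) = -285155 + 302/(-15) = -285155 - 1/15*302 = -285155 - 302/15 = -4277627/15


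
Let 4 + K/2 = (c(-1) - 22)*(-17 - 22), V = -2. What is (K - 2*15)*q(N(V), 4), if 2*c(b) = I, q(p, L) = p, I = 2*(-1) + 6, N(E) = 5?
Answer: 7610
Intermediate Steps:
I = 4 (I = -2 + 6 = 4)
c(b) = 2 (c(b) = (1/2)*4 = 2)
K = 1552 (K = -8 + 2*((2 - 22)*(-17 - 22)) = -8 + 2*(-20*(-39)) = -8 + 2*780 = -8 + 1560 = 1552)
(K - 2*15)*q(N(V), 4) = (1552 - 2*15)*5 = (1552 - 30)*5 = 1522*5 = 7610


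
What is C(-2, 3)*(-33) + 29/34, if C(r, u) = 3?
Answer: -3337/34 ≈ -98.147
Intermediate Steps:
C(-2, 3)*(-33) + 29/34 = 3*(-33) + 29/34 = -99 + 29*(1/34) = -99 + 29/34 = -3337/34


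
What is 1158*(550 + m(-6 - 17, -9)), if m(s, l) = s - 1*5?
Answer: 604476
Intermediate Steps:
m(s, l) = -5 + s (m(s, l) = s - 5 = -5 + s)
1158*(550 + m(-6 - 17, -9)) = 1158*(550 + (-5 + (-6 - 17))) = 1158*(550 + (-5 - 23)) = 1158*(550 - 28) = 1158*522 = 604476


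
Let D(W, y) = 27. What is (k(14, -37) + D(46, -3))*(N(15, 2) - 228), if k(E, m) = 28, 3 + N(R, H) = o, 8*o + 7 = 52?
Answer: -99165/8 ≈ -12396.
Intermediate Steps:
o = 45/8 (o = -7/8 + (⅛)*52 = -7/8 + 13/2 = 45/8 ≈ 5.6250)
N(R, H) = 21/8 (N(R, H) = -3 + 45/8 = 21/8)
(k(14, -37) + D(46, -3))*(N(15, 2) - 228) = (28 + 27)*(21/8 - 228) = 55*(-1803/8) = -99165/8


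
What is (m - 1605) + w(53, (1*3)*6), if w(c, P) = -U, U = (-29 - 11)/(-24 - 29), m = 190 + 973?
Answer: -23466/53 ≈ -442.75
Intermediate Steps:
m = 1163
U = 40/53 (U = -40/(-53) = -40*(-1/53) = 40/53 ≈ 0.75472)
w(c, P) = -40/53 (w(c, P) = -1*40/53 = -40/53)
(m - 1605) + w(53, (1*3)*6) = (1163 - 1605) - 40/53 = -442 - 40/53 = -23466/53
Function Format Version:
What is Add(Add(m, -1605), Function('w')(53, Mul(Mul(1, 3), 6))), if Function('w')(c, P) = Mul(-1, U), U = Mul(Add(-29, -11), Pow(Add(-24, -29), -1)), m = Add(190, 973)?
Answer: Rational(-23466, 53) ≈ -442.75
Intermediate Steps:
m = 1163
U = Rational(40, 53) (U = Mul(-40, Pow(-53, -1)) = Mul(-40, Rational(-1, 53)) = Rational(40, 53) ≈ 0.75472)
Function('w')(c, P) = Rational(-40, 53) (Function('w')(c, P) = Mul(-1, Rational(40, 53)) = Rational(-40, 53))
Add(Add(m, -1605), Function('w')(53, Mul(Mul(1, 3), 6))) = Add(Add(1163, -1605), Rational(-40, 53)) = Add(-442, Rational(-40, 53)) = Rational(-23466, 53)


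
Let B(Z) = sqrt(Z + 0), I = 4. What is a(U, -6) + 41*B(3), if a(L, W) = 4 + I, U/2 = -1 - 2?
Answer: 8 + 41*sqrt(3) ≈ 79.014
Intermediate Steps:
U = -6 (U = 2*(-1 - 2) = 2*(-3) = -6)
a(L, W) = 8 (a(L, W) = 4 + 4 = 8)
B(Z) = sqrt(Z)
a(U, -6) + 41*B(3) = 8 + 41*sqrt(3)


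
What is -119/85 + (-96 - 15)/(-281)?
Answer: -1412/1405 ≈ -1.0050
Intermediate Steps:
-119/85 + (-96 - 15)/(-281) = -119*1/85 - 111*(-1/281) = -7/5 + 111/281 = -1412/1405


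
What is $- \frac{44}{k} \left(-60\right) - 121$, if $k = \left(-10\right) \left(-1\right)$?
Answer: $143$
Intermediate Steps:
$k = 10$
$- \frac{44}{k} \left(-60\right) - 121 = - \frac{44}{10} \left(-60\right) - 121 = \left(-44\right) \frac{1}{10} \left(-60\right) - 121 = \left(- \frac{22}{5}\right) \left(-60\right) - 121 = 264 - 121 = 143$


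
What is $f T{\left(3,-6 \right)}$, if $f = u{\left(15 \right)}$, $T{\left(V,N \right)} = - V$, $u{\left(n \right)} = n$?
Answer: $-45$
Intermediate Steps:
$f = 15$
$f T{\left(3,-6 \right)} = 15 \left(\left(-1\right) 3\right) = 15 \left(-3\right) = -45$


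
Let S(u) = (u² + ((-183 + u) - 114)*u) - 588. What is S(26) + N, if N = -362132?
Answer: -369090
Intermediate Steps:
S(u) = -588 + u² + u*(-297 + u) (S(u) = (u² + (-297 + u)*u) - 588 = (u² + u*(-297 + u)) - 588 = -588 + u² + u*(-297 + u))
S(26) + N = (-588 - 297*26 + 2*26²) - 362132 = (-588 - 7722 + 2*676) - 362132 = (-588 - 7722 + 1352) - 362132 = -6958 - 362132 = -369090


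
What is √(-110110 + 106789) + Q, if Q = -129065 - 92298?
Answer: -221363 + 9*I*√41 ≈ -2.2136e+5 + 57.628*I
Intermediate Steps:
Q = -221363
√(-110110 + 106789) + Q = √(-110110 + 106789) - 221363 = √(-3321) - 221363 = 9*I*√41 - 221363 = -221363 + 9*I*√41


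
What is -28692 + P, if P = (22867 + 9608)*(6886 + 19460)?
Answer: 855557658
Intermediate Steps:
P = 855586350 (P = 32475*26346 = 855586350)
-28692 + P = -28692 + 855586350 = 855557658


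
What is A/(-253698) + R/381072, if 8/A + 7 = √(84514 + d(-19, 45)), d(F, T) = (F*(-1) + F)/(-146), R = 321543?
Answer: 1148369468880413/1360973342913840 - 4*√84514/10714300785 ≈ 0.84379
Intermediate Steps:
d(F, T) = 0 (d(F, T) = (-F + F)*(-1/146) = 0*(-1/146) = 0)
A = 8/(-7 + √84514) (A = 8/(-7 + √(84514 + 0)) = 8/(-7 + √84514) ≈ 0.028198)
A/(-253698) + R/381072 = (56/84465 + 8*√84514/84465)/(-253698) + 321543/381072 = (56/84465 + 8*√84514/84465)*(-1/253698) + 321543*(1/381072) = (-28/10714300785 - 4*√84514/10714300785) + 107181/127024 = 1148369468880413/1360973342913840 - 4*√84514/10714300785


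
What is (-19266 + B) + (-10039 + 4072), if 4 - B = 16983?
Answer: -42212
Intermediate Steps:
B = -16979 (B = 4 - 1*16983 = 4 - 16983 = -16979)
(-19266 + B) + (-10039 + 4072) = (-19266 - 16979) + (-10039 + 4072) = -36245 - 5967 = -42212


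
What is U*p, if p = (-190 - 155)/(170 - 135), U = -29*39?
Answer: 78039/7 ≈ 11148.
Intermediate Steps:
U = -1131
p = -69/7 (p = -345/35 = -345*1/35 = -69/7 ≈ -9.8571)
U*p = -1131*(-69/7) = 78039/7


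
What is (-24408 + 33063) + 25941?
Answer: 34596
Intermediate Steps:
(-24408 + 33063) + 25941 = 8655 + 25941 = 34596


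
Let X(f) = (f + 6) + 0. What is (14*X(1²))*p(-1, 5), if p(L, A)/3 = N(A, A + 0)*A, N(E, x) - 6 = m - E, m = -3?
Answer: -2940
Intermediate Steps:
N(E, x) = 3 - E (N(E, x) = 6 + (-3 - E) = 3 - E)
p(L, A) = 3*A*(3 - A) (p(L, A) = 3*((3 - A)*A) = 3*(A*(3 - A)) = 3*A*(3 - A))
X(f) = 6 + f (X(f) = (6 + f) + 0 = 6 + f)
(14*X(1²))*p(-1, 5) = (14*(6 + 1²))*(3*5*(3 - 1*5)) = (14*(6 + 1))*(3*5*(3 - 5)) = (14*7)*(3*5*(-2)) = 98*(-30) = -2940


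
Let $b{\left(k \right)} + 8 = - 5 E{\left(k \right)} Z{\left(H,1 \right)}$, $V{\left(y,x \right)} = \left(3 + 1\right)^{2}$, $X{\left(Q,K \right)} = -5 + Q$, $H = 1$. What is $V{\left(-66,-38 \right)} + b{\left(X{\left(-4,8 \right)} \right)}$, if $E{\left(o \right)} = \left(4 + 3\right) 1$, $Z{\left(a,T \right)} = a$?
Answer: $-27$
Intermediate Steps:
$E{\left(o \right)} = 7$ ($E{\left(o \right)} = 7 \cdot 1 = 7$)
$V{\left(y,x \right)} = 16$ ($V{\left(y,x \right)} = 4^{2} = 16$)
$b{\left(k \right)} = -43$ ($b{\left(k \right)} = -8 + \left(-5\right) 7 \cdot 1 = -8 - 35 = -43$)
$V{\left(-66,-38 \right)} + b{\left(X{\left(-4,8 \right)} \right)} = 16 - 43 = -27$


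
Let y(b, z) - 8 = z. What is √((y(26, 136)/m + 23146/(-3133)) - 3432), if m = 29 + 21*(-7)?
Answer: I*√117560121517618/184847 ≈ 58.657*I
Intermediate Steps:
y(b, z) = 8 + z
m = -118 (m = 29 - 147 = -118)
√((y(26, 136)/m + 23146/(-3133)) - 3432) = √(((8 + 136)/(-118) + 23146/(-3133)) - 3432) = √((144*(-1/118) + 23146*(-1/3133)) - 3432) = √((-72/59 - 23146/3133) - 3432) = √(-1591190/184847 - 3432) = √(-635986094/184847) = I*√117560121517618/184847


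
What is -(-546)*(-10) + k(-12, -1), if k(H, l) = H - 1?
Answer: -5473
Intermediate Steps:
k(H, l) = -1 + H
-(-546)*(-10) + k(-12, -1) = -(-546)*(-10) + (-1 - 12) = -91*60 - 13 = -5460 - 13 = -5473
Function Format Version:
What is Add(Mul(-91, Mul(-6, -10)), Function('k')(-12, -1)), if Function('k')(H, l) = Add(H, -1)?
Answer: -5473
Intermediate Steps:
Function('k')(H, l) = Add(-1, H)
Add(Mul(-91, Mul(-6, -10)), Function('k')(-12, -1)) = Add(Mul(-91, Mul(-6, -10)), Add(-1, -12)) = Add(Mul(-91, 60), -13) = Add(-5460, -13) = -5473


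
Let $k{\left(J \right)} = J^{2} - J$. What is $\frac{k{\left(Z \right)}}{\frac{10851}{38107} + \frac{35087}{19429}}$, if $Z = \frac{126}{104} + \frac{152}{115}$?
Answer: $\frac{102839781816546443}{55352964868635200} \approx 1.8579$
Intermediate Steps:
$Z = \frac{15149}{5980}$ ($Z = 126 \cdot \frac{1}{104} + 152 \cdot \frac{1}{115} = \frac{63}{52} + \frac{152}{115} = \frac{15149}{5980} \approx 2.5333$)
$\frac{k{\left(Z \right)}}{\frac{10851}{38107} + \frac{35087}{19429}} = \frac{\frac{15149}{5980} \left(-1 + \frac{15149}{5980}\right)}{\frac{10851}{38107} + \frac{35087}{19429}} = \frac{\frac{15149}{5980} \cdot \frac{9169}{5980}}{10851 \cdot \frac{1}{38107} + 35087 \cdot \frac{1}{19429}} = \frac{138901181}{35760400 \left(\frac{10851}{38107} + \frac{35087}{19429}\right)} = \frac{138901181}{35760400 \cdot \frac{1547884388}{740380903}} = \frac{138901181}{35760400} \cdot \frac{740380903}{1547884388} = \frac{102839781816546443}{55352964868635200}$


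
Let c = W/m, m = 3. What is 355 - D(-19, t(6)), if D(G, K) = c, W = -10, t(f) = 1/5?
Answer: 1075/3 ≈ 358.33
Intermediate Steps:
t(f) = ⅕
c = -10/3 ≈ -3.3333
D(G, K) = -10/3
355 - D(-19, t(6)) = 355 - 1*(-10/3) = 355 + 10/3 = 1075/3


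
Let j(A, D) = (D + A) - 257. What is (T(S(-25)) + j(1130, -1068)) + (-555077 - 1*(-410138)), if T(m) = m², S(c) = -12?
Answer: -144990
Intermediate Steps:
j(A, D) = -257 + A + D (j(A, D) = (A + D) - 257 = -257 + A + D)
(T(S(-25)) + j(1130, -1068)) + (-555077 - 1*(-410138)) = ((-12)² + (-257 + 1130 - 1068)) + (-555077 - 1*(-410138)) = (144 - 195) + (-555077 + 410138) = -51 - 144939 = -144990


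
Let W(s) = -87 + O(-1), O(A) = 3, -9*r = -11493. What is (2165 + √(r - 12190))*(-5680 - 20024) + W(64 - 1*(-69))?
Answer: -55649244 - 25704*I*√10913 ≈ -5.5649e+7 - 2.6852e+6*I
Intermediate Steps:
r = 1277 (r = -⅑*(-11493) = 1277)
W(s) = -84 (W(s) = -87 + 3 = -84)
(2165 + √(r - 12190))*(-5680 - 20024) + W(64 - 1*(-69)) = (2165 + √(1277 - 12190))*(-5680 - 20024) - 84 = (2165 + √(-10913))*(-25704) - 84 = (2165 + I*√10913)*(-25704) - 84 = (-55649160 - 25704*I*√10913) - 84 = -55649244 - 25704*I*√10913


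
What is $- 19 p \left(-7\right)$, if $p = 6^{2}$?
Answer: $4788$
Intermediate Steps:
$p = 36$
$- 19 p \left(-7\right) = \left(-19\right) 36 \left(-7\right) = \left(-684\right) \left(-7\right) = 4788$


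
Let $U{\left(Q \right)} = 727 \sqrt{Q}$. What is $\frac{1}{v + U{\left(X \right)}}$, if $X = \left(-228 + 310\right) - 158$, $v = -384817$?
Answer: $- \frac{384817}{148124291693} - \frac{1454 i \sqrt{19}}{148124291693} \approx -2.5979 \cdot 10^{-6} - 4.2787 \cdot 10^{-8} i$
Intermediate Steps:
$X = -76$ ($X = 82 - 158 = -76$)
$\frac{1}{v + U{\left(X \right)}} = \frac{1}{-384817 + 727 \sqrt{-76}} = \frac{1}{-384817 + 727 \cdot 2 i \sqrt{19}} = \frac{1}{-384817 + 1454 i \sqrt{19}}$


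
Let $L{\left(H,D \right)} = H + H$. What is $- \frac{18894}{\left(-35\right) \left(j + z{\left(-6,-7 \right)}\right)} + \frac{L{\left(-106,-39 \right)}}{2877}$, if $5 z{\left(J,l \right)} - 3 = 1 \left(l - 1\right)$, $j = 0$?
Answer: $- \frac{7766494}{14385} \approx -539.9$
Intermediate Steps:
$L{\left(H,D \right)} = 2 H$
$z{\left(J,l \right)} = \frac{2}{5} + \frac{l}{5}$ ($z{\left(J,l \right)} = \frac{3}{5} + \frac{1 \left(l - 1\right)}{5} = \frac{3}{5} + \frac{1 \left(-1 + l\right)}{5} = \frac{3}{5} + \frac{-1 + l}{5} = \frac{3}{5} + \left(- \frac{1}{5} + \frac{l}{5}\right) = \frac{2}{5} + \frac{l}{5}$)
$- \frac{18894}{\left(-35\right) \left(j + z{\left(-6,-7 \right)}\right)} + \frac{L{\left(-106,-39 \right)}}{2877} = - \frac{18894}{\left(-35\right) \left(0 + \left(\frac{2}{5} + \frac{1}{5} \left(-7\right)\right)\right)} + \frac{2 \left(-106\right)}{2877} = - \frac{18894}{\left(-35\right) \left(0 + \left(\frac{2}{5} - \frac{7}{5}\right)\right)} - \frac{212}{2877} = - \frac{18894}{\left(-35\right) \left(0 - 1\right)} - \frac{212}{2877} = - \frac{18894}{\left(-35\right) \left(-1\right)} - \frac{212}{2877} = - \frac{18894}{35} - \frac{212}{2877} = - \frac{7766494}{14385}$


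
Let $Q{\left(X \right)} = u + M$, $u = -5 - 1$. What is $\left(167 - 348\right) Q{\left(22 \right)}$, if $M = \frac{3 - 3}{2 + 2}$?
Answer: $1086$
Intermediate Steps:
$u = -6$
$M = 0$ ($M = \frac{0}{4} = 0 \cdot \frac{1}{4} = 0$)
$Q{\left(X \right)} = -6$ ($Q{\left(X \right)} = -6 + 0 = -6$)
$\left(167 - 348\right) Q{\left(22 \right)} = \left(167 - 348\right) \left(-6\right) = \left(-181\right) \left(-6\right) = 1086$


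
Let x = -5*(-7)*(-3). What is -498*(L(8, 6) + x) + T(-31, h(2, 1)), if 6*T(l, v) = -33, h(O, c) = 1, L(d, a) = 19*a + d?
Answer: -16943/2 ≈ -8471.5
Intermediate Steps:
L(d, a) = d + 19*a
T(l, v) = -11/2 (T(l, v) = (⅙)*(-33) = -11/2)
x = -105 (x = 35*(-3) = -105)
-498*(L(8, 6) + x) + T(-31, h(2, 1)) = -498*((8 + 19*6) - 105) - 11/2 = -498*((8 + 114) - 105) - 11/2 = -498*(122 - 105) - 11/2 = -498*17 - 11/2 = -8466 - 11/2 = -16943/2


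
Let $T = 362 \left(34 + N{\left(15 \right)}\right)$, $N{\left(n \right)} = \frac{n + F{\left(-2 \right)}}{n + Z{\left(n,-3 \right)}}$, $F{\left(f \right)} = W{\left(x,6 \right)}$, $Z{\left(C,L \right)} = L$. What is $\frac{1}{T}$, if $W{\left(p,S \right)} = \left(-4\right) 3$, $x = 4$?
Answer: $\frac{2}{24797} \approx 8.0655 \cdot 10^{-5}$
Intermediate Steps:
$W{\left(p,S \right)} = -12$
$F{\left(f \right)} = -12$
$N{\left(n \right)} = \frac{-12 + n}{-3 + n}$ ($N{\left(n \right)} = \frac{n - 12}{n - 3} = \frac{-12 + n}{-3 + n}$)
$T = \frac{24797}{2}$ ($T = 362 \left(34 + \frac{-12 + 15}{-3 + 15}\right) = 362 \left(34 + \frac{1}{12} \cdot 3\right) = 362 \left(34 + \frac{1}{4}\right) = 362 \cdot \frac{137}{4} = \frac{24797}{2} \approx 12399.0$)
$\frac{1}{T} = \frac{1}{\frac{24797}{2}} = \frac{2}{24797}$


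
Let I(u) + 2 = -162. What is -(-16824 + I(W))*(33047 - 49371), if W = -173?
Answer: -277312112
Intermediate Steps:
I(u) = -164 (I(u) = -2 - 162 = -164)
-(-16824 + I(W))*(33047 - 49371) = -(-16824 - 164)*(33047 - 49371) = -(-16988)*(-16324) = -1*277312112 = -277312112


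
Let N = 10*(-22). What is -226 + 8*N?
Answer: -1986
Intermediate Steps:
N = -220
-226 + 8*N = -226 + 8*(-220) = -226 - 1760 = -1986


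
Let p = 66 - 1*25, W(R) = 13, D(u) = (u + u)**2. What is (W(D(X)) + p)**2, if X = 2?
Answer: 2916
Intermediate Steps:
D(u) = 4*u**2 (D(u) = (2*u)**2 = 4*u**2)
p = 41 (p = 66 - 25 = 41)
(W(D(X)) + p)**2 = (13 + 41)**2 = 54**2 = 2916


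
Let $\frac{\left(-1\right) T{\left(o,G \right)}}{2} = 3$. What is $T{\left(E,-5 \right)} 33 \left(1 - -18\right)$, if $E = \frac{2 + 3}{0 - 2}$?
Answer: $-3762$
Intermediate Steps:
$E = - \frac{5}{2}$ ($E = \frac{5}{-2} = 5 \left(- \frac{1}{2}\right) = - \frac{5}{2} \approx -2.5$)
$T{\left(o,G \right)} = -6$ ($T{\left(o,G \right)} = \left(-2\right) 3 = -6$)
$T{\left(E,-5 \right)} 33 \left(1 - -18\right) = \left(-6\right) 33 \left(1 - -18\right) = - 198 \left(1 + 18\right) = \left(-198\right) 19 = -3762$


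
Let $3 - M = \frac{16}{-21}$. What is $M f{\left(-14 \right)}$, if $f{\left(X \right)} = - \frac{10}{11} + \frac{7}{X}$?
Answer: $- \frac{2449}{462} \approx -5.3009$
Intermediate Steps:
$M = \frac{79}{21}$ ($M = 3 - \frac{16}{-21} = 3 - 16 \left(- \frac{1}{21}\right) = 3 - - \frac{16}{21} = 3 + \frac{16}{21} = \frac{79}{21} \approx 3.7619$)
$f{\left(X \right)} = - \frac{10}{11} + \frac{7}{X}$ ($f{\left(X \right)} = \left(-10\right) \frac{1}{11} + \frac{7}{X} = - \frac{10}{11} + \frac{7}{X}$)
$M f{\left(-14 \right)} = \frac{79 \left(- \frac{10}{11} + \frac{7}{-14}\right)}{21} = \frac{79 \left(- \frac{10}{11} + 7 \left(- \frac{1}{14}\right)\right)}{21} = \frac{79 \left(- \frac{10}{11} - \frac{1}{2}\right)}{21} = \frac{79}{21} \left(- \frac{31}{22}\right) = - \frac{2449}{462}$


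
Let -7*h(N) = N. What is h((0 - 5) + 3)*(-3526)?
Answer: -7052/7 ≈ -1007.4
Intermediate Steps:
h(N) = -N/7
h((0 - 5) + 3)*(-3526) = -((0 - 5) + 3)/7*(-3526) = -(-5 + 3)/7*(-3526) = -1/7*(-2)*(-3526) = (2/7)*(-3526) = -7052/7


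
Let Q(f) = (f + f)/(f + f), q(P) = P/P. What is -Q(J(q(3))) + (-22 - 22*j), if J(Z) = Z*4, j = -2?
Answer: 21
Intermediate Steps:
q(P) = 1
J(Z) = 4*Z
Q(f) = 1 (Q(f) = (2*f)/((2*f)) = (2*f)*(1/(2*f)) = 1)
-Q(J(q(3))) + (-22 - 22*j) = -1*1 + (-22 - 22*(-2)) = -1 + (-22 + 44) = -1 + 22 = 21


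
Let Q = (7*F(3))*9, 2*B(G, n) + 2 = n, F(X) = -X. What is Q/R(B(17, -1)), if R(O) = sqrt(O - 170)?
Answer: 27*I*sqrt(14)/7 ≈ 14.432*I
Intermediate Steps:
B(G, n) = -1 + n/2
Q = -189 (Q = (7*(-1*3))*9 = (7*(-3))*9 = -21*9 = -189)
R(O) = sqrt(-170 + O)
Q/R(B(17, -1)) = -189/sqrt(-170 + (-1 + (1/2)*(-1))) = -189/sqrt(-170 + (-1 - 1/2)) = -189/sqrt(-170 - 3/2) = -189*(-I*sqrt(14)/49) = -(-27)*I*sqrt(14)/7 = 27*I*sqrt(14)/7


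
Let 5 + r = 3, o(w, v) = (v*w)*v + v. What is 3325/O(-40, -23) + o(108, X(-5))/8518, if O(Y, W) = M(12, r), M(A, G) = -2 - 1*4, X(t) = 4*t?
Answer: -14031635/25554 ≈ -549.10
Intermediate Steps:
o(w, v) = v + w*v**2 (o(w, v) = w*v**2 + v = v + w*v**2)
r = -2 (r = -5 + 3 = -2)
M(A, G) = -6 (M(A, G) = -2 - 4 = -6)
O(Y, W) = -6
3325/O(-40, -23) + o(108, X(-5))/8518 = 3325/(-6) + ((4*(-5))*(1 + (4*(-5))*108))/8518 = 3325*(-1/6) - 20*(1 - 20*108)*(1/8518) = -3325/6 - 20*(1 - 2160)*(1/8518) = -3325/6 - 20*(-2159)*(1/8518) = -3325/6 + 43180*(1/8518) = -3325/6 + 21590/4259 = -14031635/25554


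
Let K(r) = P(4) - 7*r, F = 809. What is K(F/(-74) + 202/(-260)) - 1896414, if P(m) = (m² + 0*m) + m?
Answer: -4560630443/2405 ≈ -1.8963e+6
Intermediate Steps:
P(m) = m + m² (P(m) = (m² + 0) + m = m² + m = m + m²)
K(r) = 20 - 7*r (K(r) = 4*(1 + 4) - 7*r = 4*5 - 7*r = 20 - 7*r)
K(F/(-74) + 202/(-260)) - 1896414 = (20 - 7*(809/(-74) + 202/(-260))) - 1896414 = (20 - 7*(809*(-1/74) + 202*(-1/260))) - 1896414 = (20 - 7*(-809/74 - 101/130)) - 1896414 = (20 - 7*(-28161/2405)) - 1896414 = (20 + 197127/2405) - 1896414 = 245227/2405 - 1896414 = -4560630443/2405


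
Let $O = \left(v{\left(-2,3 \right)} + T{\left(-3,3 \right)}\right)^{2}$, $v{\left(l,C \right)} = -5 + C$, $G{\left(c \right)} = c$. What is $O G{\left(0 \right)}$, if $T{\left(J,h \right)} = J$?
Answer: $0$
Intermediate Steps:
$O = 25$ ($O = \left(\left(-5 + 3\right) - 3\right)^{2} = \left(-2 - 3\right)^{2} = \left(-5\right)^{2} = 25$)
$O G{\left(0 \right)} = 25 \cdot 0 = 0$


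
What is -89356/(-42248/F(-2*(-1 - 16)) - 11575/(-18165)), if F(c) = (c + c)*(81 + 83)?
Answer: 452534705112/15958763 ≈ 28357.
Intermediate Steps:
F(c) = 328*c (F(c) = (2*c)*164 = 328*c)
-89356/(-42248/F(-2*(-1 - 16)) - 11575/(-18165)) = -89356/(-42248*(-1/(656*(-1 - 16))) - 11575/(-18165)) = -89356/(-42248/(328*(-2*(-17))) - 11575*(-1/18165)) = -89356/(-42248/(328*34) + 2315/3633) = -89356/(-42248/11152 + 2315/3633) = -89356/(-42248*1/11152 + 2315/3633) = -89356/(-5281/1394 + 2315/3633) = -89356/(-15958763/5064402) = -89356*(-5064402/15958763) = 452534705112/15958763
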